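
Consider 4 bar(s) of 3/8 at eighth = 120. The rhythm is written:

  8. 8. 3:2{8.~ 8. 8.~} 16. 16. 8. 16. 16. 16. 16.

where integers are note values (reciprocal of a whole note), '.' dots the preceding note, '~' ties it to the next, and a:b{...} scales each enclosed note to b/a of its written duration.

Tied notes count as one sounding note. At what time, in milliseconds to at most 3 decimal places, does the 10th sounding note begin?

1. 0.0ms @ 0 + 750.0ms (3/2)
2. 750.0ms @ 3/2 + 750.0ms (3/2)
3. 1500.0ms @ 3 + 1000.0ms (2)
4. 2500.0ms @ 5 + 875.0ms (7/4)
5. 3375.0ms @ 27/4 + 375.0ms (3/4)
6. 3750.0ms @ 15/2 + 750.0ms (3/2)
7. 4500.0ms @ 9 + 375.0ms (3/4)
8. 4875.0ms @ 39/4 + 375.0ms (3/4)
9. 5250.0ms @ 21/2 + 375.0ms (3/4)
10. 5625.0ms @ 45/4 + 375.0ms (3/4)

note 10 onset = 45/4b = 5625.0ms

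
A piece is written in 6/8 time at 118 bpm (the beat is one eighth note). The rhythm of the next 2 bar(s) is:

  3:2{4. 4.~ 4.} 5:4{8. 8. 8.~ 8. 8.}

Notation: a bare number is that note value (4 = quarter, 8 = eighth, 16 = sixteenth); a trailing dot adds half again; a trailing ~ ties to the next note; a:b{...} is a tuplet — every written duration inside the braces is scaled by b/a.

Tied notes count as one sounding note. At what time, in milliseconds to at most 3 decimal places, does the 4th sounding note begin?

1. 0.0ms @ 0 + 1016.949ms (2)
2. 1016.949ms @ 2 + 2033.898ms (4)
3. 3050.847ms @ 6 + 610.169ms (6/5)
4. 3661.017ms @ 36/5 + 610.169ms (6/5)
5. 4271.186ms @ 42/5 + 1220.339ms (12/5)
6. 5491.525ms @ 54/5 + 610.169ms (6/5)

note 4 onset = 36/5b = 3661.017ms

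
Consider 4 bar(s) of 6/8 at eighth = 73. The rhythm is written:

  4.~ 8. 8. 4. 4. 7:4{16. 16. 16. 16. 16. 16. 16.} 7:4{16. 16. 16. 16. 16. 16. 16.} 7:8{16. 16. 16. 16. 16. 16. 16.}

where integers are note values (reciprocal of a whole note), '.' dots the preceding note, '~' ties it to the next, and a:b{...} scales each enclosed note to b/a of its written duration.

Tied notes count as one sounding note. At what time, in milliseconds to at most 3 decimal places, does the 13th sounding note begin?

1. 0.0ms @ 0 + 3698.63ms (9/2)
2. 3698.63ms @ 9/2 + 1232.877ms (3/2)
3. 4931.507ms @ 6 + 2465.753ms (3)
4. 7397.26ms @ 9 + 2465.753ms (3)
5. 9863.014ms @ 12 + 352.25ms (3/7)
6. 10215.264ms @ 87/7 + 352.25ms (3/7)
7. 10567.515ms @ 90/7 + 352.25ms (3/7)
8. 10919.765ms @ 93/7 + 352.25ms (3/7)
9. 11272.016ms @ 96/7 + 352.25ms (3/7)
10. 11624.266ms @ 99/7 + 352.25ms (3/7)
11. 11976.517ms @ 102/7 + 352.25ms (3/7)
12. 12328.767ms @ 15 + 352.25ms (3/7)
13. 12681.018ms @ 108/7 + 352.25ms (3/7)
14. 13033.268ms @ 111/7 + 352.25ms (3/7)
15. 13385.519ms @ 114/7 + 352.25ms (3/7)
16. 13737.769ms @ 117/7 + 352.25ms (3/7)
17. 14090.02ms @ 120/7 + 352.25ms (3/7)
18. 14442.27ms @ 123/7 + 352.25ms (3/7)
19. 14794.521ms @ 18 + 704.501ms (6/7)
20. 15499.022ms @ 132/7 + 704.501ms (6/7)
21. 16203.523ms @ 138/7 + 704.501ms (6/7)
22. 16908.023ms @ 144/7 + 704.501ms (6/7)
23. 17612.524ms @ 150/7 + 704.501ms (6/7)
24. 18317.025ms @ 156/7 + 704.501ms (6/7)
25. 19021.526ms @ 162/7 + 704.501ms (6/7)

note 13 onset = 108/7b = 12681.018ms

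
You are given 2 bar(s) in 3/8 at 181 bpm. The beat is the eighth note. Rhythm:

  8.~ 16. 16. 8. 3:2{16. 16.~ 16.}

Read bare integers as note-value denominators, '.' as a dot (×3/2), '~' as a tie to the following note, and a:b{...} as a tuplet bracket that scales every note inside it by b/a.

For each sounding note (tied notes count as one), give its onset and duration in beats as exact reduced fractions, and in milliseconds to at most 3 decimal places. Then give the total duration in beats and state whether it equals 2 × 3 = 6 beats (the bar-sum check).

1) 0.0ms=0b +745.856ms=9/4b
2) 745.856ms=9/4b +248.619ms=3/4b
3) 994.475ms=3b +497.238ms=3/2b
4) 1491.713ms=9/2b +165.746ms=1/2b
5) 1657.459ms=5b +331.492ms=1b
Σ=6b of 6 (181bpm 3/8) — PASS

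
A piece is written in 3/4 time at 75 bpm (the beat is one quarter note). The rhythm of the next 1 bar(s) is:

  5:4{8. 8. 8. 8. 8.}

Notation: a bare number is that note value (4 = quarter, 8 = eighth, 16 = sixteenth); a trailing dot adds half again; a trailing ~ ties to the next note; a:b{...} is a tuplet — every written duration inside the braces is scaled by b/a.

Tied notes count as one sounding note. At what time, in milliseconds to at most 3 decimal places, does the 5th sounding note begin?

1. 0.0ms @ 0 + 480.0ms (3/5)
2. 480.0ms @ 3/5 + 480.0ms (3/5)
3. 960.0ms @ 6/5 + 480.0ms (3/5)
4. 1440.0ms @ 9/5 + 480.0ms (3/5)
5. 1920.0ms @ 12/5 + 480.0ms (3/5)

note 5 onset = 12/5b = 1920.0ms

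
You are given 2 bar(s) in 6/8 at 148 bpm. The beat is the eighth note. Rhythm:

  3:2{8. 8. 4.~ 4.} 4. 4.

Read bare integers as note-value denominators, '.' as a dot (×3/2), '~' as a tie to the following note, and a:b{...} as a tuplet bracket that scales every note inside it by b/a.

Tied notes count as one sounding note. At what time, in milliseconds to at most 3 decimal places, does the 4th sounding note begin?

1. 0.0ms @ 0 + 405.405ms (1)
2. 405.405ms @ 1 + 405.405ms (1)
3. 810.811ms @ 2 + 1621.622ms (4)
4. 2432.432ms @ 6 + 1216.216ms (3)
5. 3648.649ms @ 9 + 1216.216ms (3)

note 4 onset = 6b = 2432.432ms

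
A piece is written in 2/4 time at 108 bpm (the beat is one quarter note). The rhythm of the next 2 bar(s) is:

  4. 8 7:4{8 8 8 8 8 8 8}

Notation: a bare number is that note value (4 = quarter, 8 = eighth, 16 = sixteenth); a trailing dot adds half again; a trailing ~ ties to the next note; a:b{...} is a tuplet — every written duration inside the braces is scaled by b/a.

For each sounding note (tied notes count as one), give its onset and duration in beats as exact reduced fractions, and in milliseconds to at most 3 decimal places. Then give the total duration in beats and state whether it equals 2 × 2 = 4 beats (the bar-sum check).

1) 0.0ms=0b +833.333ms=3/2b
2) 833.333ms=3/2b +277.778ms=1/2b
3) 1111.111ms=2b +158.73ms=2/7b
4) 1269.841ms=16/7b +158.73ms=2/7b
5) 1428.571ms=18/7b +158.73ms=2/7b
6) 1587.302ms=20/7b +158.73ms=2/7b
7) 1746.032ms=22/7b +158.73ms=2/7b
8) 1904.762ms=24/7b +158.73ms=2/7b
9) 2063.492ms=26/7b +158.73ms=2/7b
Σ=4b of 4 (108bpm 2/4) — PASS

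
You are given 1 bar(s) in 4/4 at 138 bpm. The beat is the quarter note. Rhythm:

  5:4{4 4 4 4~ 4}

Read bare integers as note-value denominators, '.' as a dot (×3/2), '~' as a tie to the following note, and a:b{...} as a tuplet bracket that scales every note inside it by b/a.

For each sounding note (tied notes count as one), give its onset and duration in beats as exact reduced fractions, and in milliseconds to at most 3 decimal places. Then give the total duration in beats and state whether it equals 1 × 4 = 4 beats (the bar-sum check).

1) 0.0ms=0b +347.826ms=4/5b
2) 347.826ms=4/5b +347.826ms=4/5b
3) 695.652ms=8/5b +347.826ms=4/5b
4) 1043.478ms=12/5b +695.652ms=8/5b
Σ=4b of 4 (138bpm 4/4) — PASS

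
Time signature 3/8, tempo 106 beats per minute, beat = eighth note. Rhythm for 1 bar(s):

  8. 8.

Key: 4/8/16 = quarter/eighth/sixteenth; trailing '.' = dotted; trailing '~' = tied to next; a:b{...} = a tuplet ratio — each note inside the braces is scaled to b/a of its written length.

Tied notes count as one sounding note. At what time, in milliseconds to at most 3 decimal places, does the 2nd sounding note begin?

note 2 onset = 3/2b = 849.057ms

1. 0.0ms @ 0 + 849.057ms (3/2)
2. 849.057ms @ 3/2 + 849.057ms (3/2)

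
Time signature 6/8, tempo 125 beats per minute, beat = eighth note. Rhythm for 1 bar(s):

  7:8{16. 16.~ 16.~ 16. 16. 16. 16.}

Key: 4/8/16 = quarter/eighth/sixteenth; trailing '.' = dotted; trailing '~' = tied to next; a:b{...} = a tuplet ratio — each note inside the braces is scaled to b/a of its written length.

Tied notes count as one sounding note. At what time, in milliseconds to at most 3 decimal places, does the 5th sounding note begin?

note 5 onset = 36/7b = 2468.571ms

1. 0.0ms @ 0 + 411.429ms (6/7)
2. 411.429ms @ 6/7 + 1234.286ms (18/7)
3. 1645.714ms @ 24/7 + 411.429ms (6/7)
4. 2057.143ms @ 30/7 + 411.429ms (6/7)
5. 2468.571ms @ 36/7 + 411.429ms (6/7)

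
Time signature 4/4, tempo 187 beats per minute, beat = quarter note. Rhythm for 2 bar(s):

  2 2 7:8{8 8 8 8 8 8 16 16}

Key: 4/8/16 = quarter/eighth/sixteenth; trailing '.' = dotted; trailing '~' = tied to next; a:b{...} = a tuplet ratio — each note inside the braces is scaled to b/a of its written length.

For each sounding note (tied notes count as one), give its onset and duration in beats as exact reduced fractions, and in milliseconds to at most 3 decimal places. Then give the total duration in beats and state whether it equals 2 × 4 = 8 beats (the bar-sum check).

1) 0.0ms=0b +641.711ms=2b
2) 641.711ms=2b +641.711ms=2b
3) 1283.422ms=4b +183.346ms=4/7b
4) 1466.769ms=32/7b +183.346ms=4/7b
5) 1650.115ms=36/7b +183.346ms=4/7b
6) 1833.461ms=40/7b +183.346ms=4/7b
7) 2016.807ms=44/7b +183.346ms=4/7b
8) 2200.153ms=48/7b +183.346ms=4/7b
9) 2383.499ms=52/7b +91.673ms=2/7b
10) 2475.172ms=54/7b +91.673ms=2/7b
Σ=8b of 8 (187bpm 4/4) — PASS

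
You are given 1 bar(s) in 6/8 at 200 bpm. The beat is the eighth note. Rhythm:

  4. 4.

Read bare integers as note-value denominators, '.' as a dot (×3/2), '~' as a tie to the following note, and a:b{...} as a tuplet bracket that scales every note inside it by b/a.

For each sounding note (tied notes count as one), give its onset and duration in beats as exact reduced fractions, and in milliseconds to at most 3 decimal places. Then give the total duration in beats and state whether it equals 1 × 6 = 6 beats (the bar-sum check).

1) 0.0ms=0b +900.0ms=3b
2) 900.0ms=3b +900.0ms=3b
Σ=6b of 6 (200bpm 6/8) — PASS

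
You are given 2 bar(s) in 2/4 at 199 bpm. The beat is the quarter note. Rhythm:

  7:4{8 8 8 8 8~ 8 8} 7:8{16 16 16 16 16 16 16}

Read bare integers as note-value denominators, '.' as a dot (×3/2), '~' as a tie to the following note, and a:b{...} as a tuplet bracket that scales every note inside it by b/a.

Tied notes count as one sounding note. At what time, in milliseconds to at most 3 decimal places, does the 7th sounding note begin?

note 7 onset = 2b = 603.015ms

1. 0.0ms @ 0 + 86.145ms (2/7)
2. 86.145ms @ 2/7 + 86.145ms (2/7)
3. 172.29ms @ 4/7 + 86.145ms (2/7)
4. 258.435ms @ 6/7 + 86.145ms (2/7)
5. 344.58ms @ 8/7 + 172.29ms (4/7)
6. 516.87ms @ 12/7 + 86.145ms (2/7)
7. 603.015ms @ 2 + 86.145ms (2/7)
8. 689.16ms @ 16/7 + 86.145ms (2/7)
9. 775.305ms @ 18/7 + 86.145ms (2/7)
10. 861.45ms @ 20/7 + 86.145ms (2/7)
11. 947.595ms @ 22/7 + 86.145ms (2/7)
12. 1033.74ms @ 24/7 + 86.145ms (2/7)
13. 1119.885ms @ 26/7 + 86.145ms (2/7)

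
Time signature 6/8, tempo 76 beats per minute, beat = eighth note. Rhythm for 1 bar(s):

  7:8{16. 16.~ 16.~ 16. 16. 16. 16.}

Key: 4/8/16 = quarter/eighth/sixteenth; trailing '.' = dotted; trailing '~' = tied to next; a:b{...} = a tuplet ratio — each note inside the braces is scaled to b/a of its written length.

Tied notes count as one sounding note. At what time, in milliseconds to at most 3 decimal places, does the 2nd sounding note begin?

1. 0.0ms @ 0 + 676.692ms (6/7)
2. 676.692ms @ 6/7 + 2030.075ms (18/7)
3. 2706.767ms @ 24/7 + 676.692ms (6/7)
4. 3383.459ms @ 30/7 + 676.692ms (6/7)
5. 4060.15ms @ 36/7 + 676.692ms (6/7)

note 2 onset = 6/7b = 676.692ms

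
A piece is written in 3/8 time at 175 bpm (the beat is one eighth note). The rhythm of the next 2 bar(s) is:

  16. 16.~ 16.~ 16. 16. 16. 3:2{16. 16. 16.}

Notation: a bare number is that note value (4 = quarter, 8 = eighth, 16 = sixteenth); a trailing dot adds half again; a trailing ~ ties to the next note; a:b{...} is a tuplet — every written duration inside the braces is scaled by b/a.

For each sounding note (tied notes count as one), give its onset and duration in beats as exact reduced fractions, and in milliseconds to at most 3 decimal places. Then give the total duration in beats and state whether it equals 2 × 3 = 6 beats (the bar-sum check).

1) 0.0ms=0b +257.143ms=3/4b
2) 257.143ms=3/4b +771.429ms=9/4b
3) 1028.571ms=3b +257.143ms=3/4b
4) 1285.714ms=15/4b +257.143ms=3/4b
5) 1542.857ms=9/2b +171.429ms=1/2b
6) 1714.286ms=5b +171.429ms=1/2b
7) 1885.714ms=11/2b +171.429ms=1/2b
Σ=6b of 6 (175bpm 3/8) — PASS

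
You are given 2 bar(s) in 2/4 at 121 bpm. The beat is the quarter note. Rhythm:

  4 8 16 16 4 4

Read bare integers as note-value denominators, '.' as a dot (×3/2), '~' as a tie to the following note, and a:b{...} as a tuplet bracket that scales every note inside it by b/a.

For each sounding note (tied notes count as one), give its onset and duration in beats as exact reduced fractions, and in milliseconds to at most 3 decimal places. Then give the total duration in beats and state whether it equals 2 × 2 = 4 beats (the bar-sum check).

1) 0.0ms=0b +495.868ms=1b
2) 495.868ms=1b +247.934ms=1/2b
3) 743.802ms=3/2b +123.967ms=1/4b
4) 867.769ms=7/4b +123.967ms=1/4b
5) 991.736ms=2b +495.868ms=1b
6) 1487.603ms=3b +495.868ms=1b
Σ=4b of 4 (121bpm 2/4) — PASS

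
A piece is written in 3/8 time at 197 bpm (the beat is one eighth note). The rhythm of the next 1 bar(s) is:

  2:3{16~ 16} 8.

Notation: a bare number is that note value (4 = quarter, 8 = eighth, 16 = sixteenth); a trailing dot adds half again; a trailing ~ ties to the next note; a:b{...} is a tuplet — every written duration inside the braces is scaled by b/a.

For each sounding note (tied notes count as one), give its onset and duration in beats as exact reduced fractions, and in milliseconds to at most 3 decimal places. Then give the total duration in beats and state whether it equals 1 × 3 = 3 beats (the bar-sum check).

1) 0.0ms=0b +456.853ms=3/2b
2) 456.853ms=3/2b +456.853ms=3/2b
Σ=3b of 3 (197bpm 3/8) — PASS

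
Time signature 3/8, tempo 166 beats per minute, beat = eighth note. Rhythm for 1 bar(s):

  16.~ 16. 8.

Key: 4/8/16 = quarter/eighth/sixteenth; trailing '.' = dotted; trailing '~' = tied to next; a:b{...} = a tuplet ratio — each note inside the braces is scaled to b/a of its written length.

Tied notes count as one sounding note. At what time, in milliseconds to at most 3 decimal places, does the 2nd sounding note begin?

note 2 onset = 3/2b = 542.169ms

1. 0.0ms @ 0 + 542.169ms (3/2)
2. 542.169ms @ 3/2 + 542.169ms (3/2)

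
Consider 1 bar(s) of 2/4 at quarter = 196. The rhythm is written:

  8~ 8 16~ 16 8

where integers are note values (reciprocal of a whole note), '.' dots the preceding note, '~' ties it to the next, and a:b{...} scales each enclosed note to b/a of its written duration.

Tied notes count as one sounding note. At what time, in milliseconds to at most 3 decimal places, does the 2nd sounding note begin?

note 2 onset = 1b = 306.122ms

1. 0.0ms @ 0 + 306.122ms (1)
2. 306.122ms @ 1 + 153.061ms (1/2)
3. 459.184ms @ 3/2 + 153.061ms (1/2)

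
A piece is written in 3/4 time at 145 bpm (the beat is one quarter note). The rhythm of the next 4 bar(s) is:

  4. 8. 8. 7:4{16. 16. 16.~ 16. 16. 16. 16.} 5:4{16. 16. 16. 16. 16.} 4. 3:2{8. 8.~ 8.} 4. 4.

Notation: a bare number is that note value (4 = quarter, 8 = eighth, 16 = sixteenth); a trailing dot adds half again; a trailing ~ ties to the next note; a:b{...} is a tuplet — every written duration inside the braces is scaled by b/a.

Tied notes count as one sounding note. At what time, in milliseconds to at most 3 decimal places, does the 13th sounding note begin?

note 13 onset = 27/5b = 2234.483ms

1. 0.0ms @ 0 + 620.69ms (3/2)
2. 620.69ms @ 3/2 + 310.345ms (3/4)
3. 931.034ms @ 9/4 + 310.345ms (3/4)
4. 1241.379ms @ 3 + 88.67ms (3/14)
5. 1330.049ms @ 45/14 + 88.67ms (3/14)
6. 1418.719ms @ 24/7 + 177.34ms (3/7)
7. 1596.059ms @ 27/7 + 88.67ms (3/14)
8. 1684.729ms @ 57/14 + 88.67ms (3/14)
9. 1773.399ms @ 30/7 + 88.67ms (3/14)
10. 1862.069ms @ 9/2 + 124.138ms (3/10)
11. 1986.207ms @ 24/5 + 124.138ms (3/10)
12. 2110.345ms @ 51/10 + 124.138ms (3/10)
13. 2234.483ms @ 27/5 + 124.138ms (3/10)
14. 2358.621ms @ 57/10 + 124.138ms (3/10)
15. 2482.759ms @ 6 + 620.69ms (3/2)
16. 3103.448ms @ 15/2 + 206.897ms (1/2)
17. 3310.345ms @ 8 + 413.793ms (1)
18. 3724.138ms @ 9 + 620.69ms (3/2)
19. 4344.828ms @ 21/2 + 620.69ms (3/2)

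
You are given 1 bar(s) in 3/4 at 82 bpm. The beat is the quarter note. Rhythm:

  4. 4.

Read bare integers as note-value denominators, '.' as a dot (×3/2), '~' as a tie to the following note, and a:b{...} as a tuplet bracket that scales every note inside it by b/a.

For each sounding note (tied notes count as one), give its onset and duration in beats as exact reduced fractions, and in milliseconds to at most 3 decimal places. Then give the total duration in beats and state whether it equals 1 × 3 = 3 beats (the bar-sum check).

1) 0.0ms=0b +1097.561ms=3/2b
2) 1097.561ms=3/2b +1097.561ms=3/2b
Σ=3b of 3 (82bpm 3/4) — PASS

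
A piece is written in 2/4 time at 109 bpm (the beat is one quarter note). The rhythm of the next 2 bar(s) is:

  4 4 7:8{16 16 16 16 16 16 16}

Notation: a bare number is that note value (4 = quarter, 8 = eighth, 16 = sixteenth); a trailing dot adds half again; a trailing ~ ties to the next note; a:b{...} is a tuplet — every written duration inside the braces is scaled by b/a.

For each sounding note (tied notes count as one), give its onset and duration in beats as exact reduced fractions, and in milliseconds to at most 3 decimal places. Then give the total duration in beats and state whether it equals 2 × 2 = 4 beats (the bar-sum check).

1) 0.0ms=0b +550.459ms=1b
2) 550.459ms=1b +550.459ms=1b
3) 1100.917ms=2b +157.274ms=2/7b
4) 1258.191ms=16/7b +157.274ms=2/7b
5) 1415.465ms=18/7b +157.274ms=2/7b
6) 1572.739ms=20/7b +157.274ms=2/7b
7) 1730.013ms=22/7b +157.274ms=2/7b
8) 1887.287ms=24/7b +157.274ms=2/7b
9) 2044.561ms=26/7b +157.274ms=2/7b
Σ=4b of 4 (109bpm 2/4) — PASS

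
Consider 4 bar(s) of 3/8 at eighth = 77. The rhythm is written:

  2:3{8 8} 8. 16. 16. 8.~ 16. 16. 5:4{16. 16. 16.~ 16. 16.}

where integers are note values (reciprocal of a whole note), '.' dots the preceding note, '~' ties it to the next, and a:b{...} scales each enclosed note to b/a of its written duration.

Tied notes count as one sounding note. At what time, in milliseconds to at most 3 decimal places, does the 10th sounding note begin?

note 10 onset = 51/5b = 7948.052ms

1. 0.0ms @ 0 + 1168.831ms (3/2)
2. 1168.831ms @ 3/2 + 1168.831ms (3/2)
3. 2337.662ms @ 3 + 1168.831ms (3/2)
4. 3506.494ms @ 9/2 + 584.416ms (3/4)
5. 4090.909ms @ 21/4 + 584.416ms (3/4)
6. 4675.325ms @ 6 + 1753.247ms (9/4)
7. 6428.571ms @ 33/4 + 584.416ms (3/4)
8. 7012.987ms @ 9 + 467.532ms (3/5)
9. 7480.519ms @ 48/5 + 467.532ms (3/5)
10. 7948.052ms @ 51/5 + 935.065ms (6/5)
11. 8883.117ms @ 57/5 + 467.532ms (3/5)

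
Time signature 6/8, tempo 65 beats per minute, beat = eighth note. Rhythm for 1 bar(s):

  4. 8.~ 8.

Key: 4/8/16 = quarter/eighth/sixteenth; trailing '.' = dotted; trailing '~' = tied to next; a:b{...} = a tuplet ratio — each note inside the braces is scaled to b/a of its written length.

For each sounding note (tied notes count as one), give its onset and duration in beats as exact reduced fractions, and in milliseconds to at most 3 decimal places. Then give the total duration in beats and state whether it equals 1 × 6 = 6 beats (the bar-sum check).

1) 0.0ms=0b +2769.231ms=3b
2) 2769.231ms=3b +2769.231ms=3b
Σ=6b of 6 (65bpm 6/8) — PASS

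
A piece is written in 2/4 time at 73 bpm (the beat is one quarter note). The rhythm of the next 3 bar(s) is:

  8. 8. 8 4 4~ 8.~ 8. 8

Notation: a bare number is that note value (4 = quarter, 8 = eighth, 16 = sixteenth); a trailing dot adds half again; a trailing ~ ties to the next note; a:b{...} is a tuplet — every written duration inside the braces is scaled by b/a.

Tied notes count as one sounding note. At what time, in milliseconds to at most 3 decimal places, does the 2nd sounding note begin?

note 2 onset = 3/4b = 616.438ms

1. 0.0ms @ 0 + 616.438ms (3/4)
2. 616.438ms @ 3/4 + 616.438ms (3/4)
3. 1232.877ms @ 3/2 + 410.959ms (1/2)
4. 1643.836ms @ 2 + 821.918ms (1)
5. 2465.753ms @ 3 + 2054.795ms (5/2)
6. 4520.548ms @ 11/2 + 410.959ms (1/2)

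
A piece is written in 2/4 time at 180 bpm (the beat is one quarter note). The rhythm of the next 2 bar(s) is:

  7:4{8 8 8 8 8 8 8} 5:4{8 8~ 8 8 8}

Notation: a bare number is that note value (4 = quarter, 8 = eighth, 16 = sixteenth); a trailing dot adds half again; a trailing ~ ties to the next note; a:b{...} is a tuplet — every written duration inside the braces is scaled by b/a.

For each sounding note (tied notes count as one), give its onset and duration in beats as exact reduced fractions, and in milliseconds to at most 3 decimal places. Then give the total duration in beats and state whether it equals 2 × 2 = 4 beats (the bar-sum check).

1) 0.0ms=0b +95.238ms=2/7b
2) 95.238ms=2/7b +95.238ms=2/7b
3) 190.476ms=4/7b +95.238ms=2/7b
4) 285.714ms=6/7b +95.238ms=2/7b
5) 380.952ms=8/7b +95.238ms=2/7b
6) 476.19ms=10/7b +95.238ms=2/7b
7) 571.429ms=12/7b +95.238ms=2/7b
8) 666.667ms=2b +133.333ms=2/5b
9) 800.0ms=12/5b +266.667ms=4/5b
10) 1066.667ms=16/5b +133.333ms=2/5b
11) 1200.0ms=18/5b +133.333ms=2/5b
Σ=4b of 4 (180bpm 2/4) — PASS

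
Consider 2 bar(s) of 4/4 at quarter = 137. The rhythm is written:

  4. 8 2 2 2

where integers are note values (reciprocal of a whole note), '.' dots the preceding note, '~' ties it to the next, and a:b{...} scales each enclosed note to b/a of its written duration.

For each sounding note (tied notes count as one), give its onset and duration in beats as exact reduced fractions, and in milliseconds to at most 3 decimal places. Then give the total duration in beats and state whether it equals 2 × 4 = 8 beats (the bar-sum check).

1) 0.0ms=0b +656.934ms=3/2b
2) 656.934ms=3/2b +218.978ms=1/2b
3) 875.912ms=2b +875.912ms=2b
4) 1751.825ms=4b +875.912ms=2b
5) 2627.737ms=6b +875.912ms=2b
Σ=8b of 8 (137bpm 4/4) — PASS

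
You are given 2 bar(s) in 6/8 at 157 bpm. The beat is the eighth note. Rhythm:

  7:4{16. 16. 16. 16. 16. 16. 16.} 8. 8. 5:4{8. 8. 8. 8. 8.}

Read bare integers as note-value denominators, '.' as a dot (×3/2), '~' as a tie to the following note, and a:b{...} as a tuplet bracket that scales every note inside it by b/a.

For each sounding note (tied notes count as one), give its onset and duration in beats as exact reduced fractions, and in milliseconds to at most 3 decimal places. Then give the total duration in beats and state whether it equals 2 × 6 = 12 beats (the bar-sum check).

1) 0.0ms=0b +163.785ms=3/7b
2) 163.785ms=3/7b +163.785ms=3/7b
3) 327.571ms=6/7b +163.785ms=3/7b
4) 491.356ms=9/7b +163.785ms=3/7b
5) 655.141ms=12/7b +163.785ms=3/7b
6) 818.926ms=15/7b +163.785ms=3/7b
7) 982.712ms=18/7b +163.785ms=3/7b
8) 1146.497ms=3b +573.248ms=3/2b
9) 1719.745ms=9/2b +573.248ms=3/2b
10) 2292.994ms=6b +458.599ms=6/5b
11) 2751.592ms=36/5b +458.599ms=6/5b
12) 3210.191ms=42/5b +458.599ms=6/5b
13) 3668.79ms=48/5b +458.599ms=6/5b
14) 4127.389ms=54/5b +458.599ms=6/5b
Σ=12b of 12 (157bpm 6/8) — PASS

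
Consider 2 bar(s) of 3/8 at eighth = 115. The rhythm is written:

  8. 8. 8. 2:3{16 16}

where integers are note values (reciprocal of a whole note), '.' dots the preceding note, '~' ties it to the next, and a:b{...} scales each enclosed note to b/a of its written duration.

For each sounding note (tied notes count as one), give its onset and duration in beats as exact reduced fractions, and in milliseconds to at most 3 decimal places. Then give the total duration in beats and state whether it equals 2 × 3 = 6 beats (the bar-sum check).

1) 0.0ms=0b +782.609ms=3/2b
2) 782.609ms=3/2b +782.609ms=3/2b
3) 1565.217ms=3b +782.609ms=3/2b
4) 2347.826ms=9/2b +391.304ms=3/4b
5) 2739.13ms=21/4b +391.304ms=3/4b
Σ=6b of 6 (115bpm 3/8) — PASS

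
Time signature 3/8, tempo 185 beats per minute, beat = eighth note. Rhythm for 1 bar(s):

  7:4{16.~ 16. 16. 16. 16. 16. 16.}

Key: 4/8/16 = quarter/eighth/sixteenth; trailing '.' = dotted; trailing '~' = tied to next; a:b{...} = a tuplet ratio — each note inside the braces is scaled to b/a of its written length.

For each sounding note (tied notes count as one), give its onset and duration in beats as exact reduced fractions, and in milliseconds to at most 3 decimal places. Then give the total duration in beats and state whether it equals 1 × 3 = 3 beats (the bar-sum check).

1) 0.0ms=0b +277.992ms=6/7b
2) 277.992ms=6/7b +138.996ms=3/7b
3) 416.988ms=9/7b +138.996ms=3/7b
4) 555.985ms=12/7b +138.996ms=3/7b
5) 694.981ms=15/7b +138.996ms=3/7b
6) 833.977ms=18/7b +138.996ms=3/7b
Σ=3b of 3 (185bpm 3/8) — PASS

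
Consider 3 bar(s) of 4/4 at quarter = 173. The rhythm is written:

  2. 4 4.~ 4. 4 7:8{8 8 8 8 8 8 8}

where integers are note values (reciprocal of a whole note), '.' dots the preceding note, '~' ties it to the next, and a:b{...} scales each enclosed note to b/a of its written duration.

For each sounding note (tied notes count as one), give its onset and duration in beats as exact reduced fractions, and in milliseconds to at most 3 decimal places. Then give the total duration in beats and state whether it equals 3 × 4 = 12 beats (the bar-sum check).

1) 0.0ms=0b +1040.462ms=3b
2) 1040.462ms=3b +346.821ms=1b
3) 1387.283ms=4b +1040.462ms=3b
4) 2427.746ms=7b +346.821ms=1b
5) 2774.566ms=8b +198.183ms=4/7b
6) 2972.75ms=60/7b +198.183ms=4/7b
7) 3170.933ms=64/7b +198.183ms=4/7b
8) 3369.116ms=68/7b +198.183ms=4/7b
9) 3567.3ms=72/7b +198.183ms=4/7b
10) 3765.483ms=76/7b +198.183ms=4/7b
11) 3963.666ms=80/7b +198.183ms=4/7b
Σ=12b of 12 (173bpm 4/4) — PASS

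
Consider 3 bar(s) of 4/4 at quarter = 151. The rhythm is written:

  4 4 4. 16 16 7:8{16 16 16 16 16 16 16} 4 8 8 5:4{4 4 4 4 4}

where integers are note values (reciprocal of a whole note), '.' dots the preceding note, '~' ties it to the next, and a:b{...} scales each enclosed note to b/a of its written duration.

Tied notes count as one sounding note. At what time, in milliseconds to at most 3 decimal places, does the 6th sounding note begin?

note 6 onset = 4b = 1589.404ms

1. 0.0ms @ 0 + 397.351ms (1)
2. 397.351ms @ 1 + 397.351ms (1)
3. 794.702ms @ 2 + 596.026ms (3/2)
4. 1390.728ms @ 7/2 + 99.338ms (1/4)
5. 1490.066ms @ 15/4 + 99.338ms (1/4)
6. 1589.404ms @ 4 + 113.529ms (2/7)
7. 1702.933ms @ 30/7 + 113.529ms (2/7)
8. 1816.462ms @ 32/7 + 113.529ms (2/7)
9. 1929.991ms @ 34/7 + 113.529ms (2/7)
10. 2043.519ms @ 36/7 + 113.529ms (2/7)
11. 2157.048ms @ 38/7 + 113.529ms (2/7)
12. 2270.577ms @ 40/7 + 113.529ms (2/7)
13. 2384.106ms @ 6 + 397.351ms (1)
14. 2781.457ms @ 7 + 198.675ms (1/2)
15. 2980.132ms @ 15/2 + 198.675ms (1/2)
16. 3178.808ms @ 8 + 317.881ms (4/5)
17. 3496.689ms @ 44/5 + 317.881ms (4/5)
18. 3814.57ms @ 48/5 + 317.881ms (4/5)
19. 4132.45ms @ 52/5 + 317.881ms (4/5)
20. 4450.331ms @ 56/5 + 317.881ms (4/5)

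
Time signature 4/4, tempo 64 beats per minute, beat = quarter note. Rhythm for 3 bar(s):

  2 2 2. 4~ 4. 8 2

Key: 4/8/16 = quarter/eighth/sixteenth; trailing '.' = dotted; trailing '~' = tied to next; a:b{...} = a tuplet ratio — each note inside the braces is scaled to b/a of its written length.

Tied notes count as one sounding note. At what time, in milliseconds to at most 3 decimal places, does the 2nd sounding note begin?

note 2 onset = 2b = 1875.0ms

1. 0.0ms @ 0 + 1875.0ms (2)
2. 1875.0ms @ 2 + 1875.0ms (2)
3. 3750.0ms @ 4 + 2812.5ms (3)
4. 6562.5ms @ 7 + 2343.75ms (5/2)
5. 8906.25ms @ 19/2 + 468.75ms (1/2)
6. 9375.0ms @ 10 + 1875.0ms (2)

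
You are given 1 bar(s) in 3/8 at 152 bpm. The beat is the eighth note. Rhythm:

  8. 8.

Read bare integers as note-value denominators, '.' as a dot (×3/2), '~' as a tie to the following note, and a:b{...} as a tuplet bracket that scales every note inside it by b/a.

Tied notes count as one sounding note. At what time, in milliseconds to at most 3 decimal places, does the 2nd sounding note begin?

1. 0.0ms @ 0 + 592.105ms (3/2)
2. 592.105ms @ 3/2 + 592.105ms (3/2)

note 2 onset = 3/2b = 592.105ms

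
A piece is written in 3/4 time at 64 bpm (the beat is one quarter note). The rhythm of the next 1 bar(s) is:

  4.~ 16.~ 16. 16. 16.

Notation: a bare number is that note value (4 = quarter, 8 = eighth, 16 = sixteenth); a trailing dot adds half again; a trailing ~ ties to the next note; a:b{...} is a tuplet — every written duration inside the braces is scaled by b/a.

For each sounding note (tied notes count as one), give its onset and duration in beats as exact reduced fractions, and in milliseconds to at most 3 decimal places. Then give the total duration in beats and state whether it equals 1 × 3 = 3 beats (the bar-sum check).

1) 0.0ms=0b +2109.375ms=9/4b
2) 2109.375ms=9/4b +351.562ms=3/8b
3) 2460.938ms=21/8b +351.562ms=3/8b
Σ=3b of 3 (64bpm 3/4) — PASS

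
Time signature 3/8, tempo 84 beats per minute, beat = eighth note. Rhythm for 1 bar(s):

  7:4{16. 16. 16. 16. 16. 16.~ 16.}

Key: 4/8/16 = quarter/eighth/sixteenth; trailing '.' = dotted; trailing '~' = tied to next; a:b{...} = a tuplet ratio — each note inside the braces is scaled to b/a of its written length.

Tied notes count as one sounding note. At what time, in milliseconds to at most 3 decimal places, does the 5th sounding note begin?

note 5 onset = 12/7b = 1224.49ms

1. 0.0ms @ 0 + 306.122ms (3/7)
2. 306.122ms @ 3/7 + 306.122ms (3/7)
3. 612.245ms @ 6/7 + 306.122ms (3/7)
4. 918.367ms @ 9/7 + 306.122ms (3/7)
5. 1224.49ms @ 12/7 + 306.122ms (3/7)
6. 1530.612ms @ 15/7 + 612.245ms (6/7)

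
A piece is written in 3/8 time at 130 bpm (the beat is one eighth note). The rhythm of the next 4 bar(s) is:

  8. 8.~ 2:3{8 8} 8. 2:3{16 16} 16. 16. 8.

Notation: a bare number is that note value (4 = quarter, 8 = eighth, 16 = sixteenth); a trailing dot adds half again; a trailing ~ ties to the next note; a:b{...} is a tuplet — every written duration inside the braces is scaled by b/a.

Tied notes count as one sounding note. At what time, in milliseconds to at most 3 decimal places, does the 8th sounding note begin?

note 8 onset = 39/4b = 4500.0ms

1. 0.0ms @ 0 + 692.308ms (3/2)
2. 692.308ms @ 3/2 + 1384.615ms (3)
3. 2076.923ms @ 9/2 + 692.308ms (3/2)
4. 2769.231ms @ 6 + 692.308ms (3/2)
5. 3461.538ms @ 15/2 + 346.154ms (3/4)
6. 3807.692ms @ 33/4 + 346.154ms (3/4)
7. 4153.846ms @ 9 + 346.154ms (3/4)
8. 4500.0ms @ 39/4 + 346.154ms (3/4)
9. 4846.154ms @ 21/2 + 692.308ms (3/2)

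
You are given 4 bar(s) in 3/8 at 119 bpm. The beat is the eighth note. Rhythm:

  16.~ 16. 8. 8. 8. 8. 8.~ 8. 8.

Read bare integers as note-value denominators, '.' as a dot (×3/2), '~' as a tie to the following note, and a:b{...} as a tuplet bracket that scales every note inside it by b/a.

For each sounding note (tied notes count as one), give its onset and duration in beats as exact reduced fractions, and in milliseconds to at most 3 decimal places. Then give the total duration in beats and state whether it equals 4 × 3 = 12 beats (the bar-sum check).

1) 0.0ms=0b +756.303ms=3/2b
2) 756.303ms=3/2b +756.303ms=3/2b
3) 1512.605ms=3b +756.303ms=3/2b
4) 2268.908ms=9/2b +756.303ms=3/2b
5) 3025.21ms=6b +756.303ms=3/2b
6) 3781.513ms=15/2b +1512.605ms=3b
7) 5294.118ms=21/2b +756.303ms=3/2b
Σ=12b of 12 (119bpm 3/8) — PASS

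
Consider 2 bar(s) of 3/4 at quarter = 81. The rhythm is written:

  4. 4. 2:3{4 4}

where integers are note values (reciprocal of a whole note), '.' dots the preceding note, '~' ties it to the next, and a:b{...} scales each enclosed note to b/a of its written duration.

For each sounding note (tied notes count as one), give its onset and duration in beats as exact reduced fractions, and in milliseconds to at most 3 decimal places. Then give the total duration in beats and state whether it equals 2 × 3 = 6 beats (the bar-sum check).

1) 0.0ms=0b +1111.111ms=3/2b
2) 1111.111ms=3/2b +1111.111ms=3/2b
3) 2222.222ms=3b +1111.111ms=3/2b
4) 3333.333ms=9/2b +1111.111ms=3/2b
Σ=6b of 6 (81bpm 3/4) — PASS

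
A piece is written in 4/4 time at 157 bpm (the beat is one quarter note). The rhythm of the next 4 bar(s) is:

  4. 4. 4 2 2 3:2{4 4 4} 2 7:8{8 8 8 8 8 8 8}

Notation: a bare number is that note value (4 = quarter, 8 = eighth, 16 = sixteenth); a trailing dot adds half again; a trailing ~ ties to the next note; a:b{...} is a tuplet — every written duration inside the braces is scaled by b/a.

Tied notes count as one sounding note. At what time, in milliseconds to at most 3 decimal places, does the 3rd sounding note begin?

note 3 onset = 3b = 1146.497ms

1. 0.0ms @ 0 + 573.248ms (3/2)
2. 573.248ms @ 3/2 + 573.248ms (3/2)
3. 1146.497ms @ 3 + 382.166ms (1)
4. 1528.662ms @ 4 + 764.331ms (2)
5. 2292.994ms @ 6 + 764.331ms (2)
6. 3057.325ms @ 8 + 254.777ms (2/3)
7. 3312.102ms @ 26/3 + 254.777ms (2/3)
8. 3566.879ms @ 28/3 + 254.777ms (2/3)
9. 3821.656ms @ 10 + 764.331ms (2)
10. 4585.987ms @ 12 + 218.38ms (4/7)
11. 4804.368ms @ 88/7 + 218.38ms (4/7)
12. 5022.748ms @ 92/7 + 218.38ms (4/7)
13. 5241.128ms @ 96/7 + 218.38ms (4/7)
14. 5459.509ms @ 100/7 + 218.38ms (4/7)
15. 5677.889ms @ 104/7 + 218.38ms (4/7)
16. 5896.269ms @ 108/7 + 218.38ms (4/7)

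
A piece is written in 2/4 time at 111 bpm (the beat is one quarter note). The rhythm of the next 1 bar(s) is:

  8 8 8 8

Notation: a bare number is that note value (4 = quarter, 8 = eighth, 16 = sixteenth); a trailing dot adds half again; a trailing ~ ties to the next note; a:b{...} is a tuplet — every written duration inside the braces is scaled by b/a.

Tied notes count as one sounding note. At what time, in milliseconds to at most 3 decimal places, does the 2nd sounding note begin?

note 2 onset = 1/2b = 270.27ms

1. 0.0ms @ 0 + 270.27ms (1/2)
2. 270.27ms @ 1/2 + 270.27ms (1/2)
3. 540.541ms @ 1 + 270.27ms (1/2)
4. 810.811ms @ 3/2 + 270.27ms (1/2)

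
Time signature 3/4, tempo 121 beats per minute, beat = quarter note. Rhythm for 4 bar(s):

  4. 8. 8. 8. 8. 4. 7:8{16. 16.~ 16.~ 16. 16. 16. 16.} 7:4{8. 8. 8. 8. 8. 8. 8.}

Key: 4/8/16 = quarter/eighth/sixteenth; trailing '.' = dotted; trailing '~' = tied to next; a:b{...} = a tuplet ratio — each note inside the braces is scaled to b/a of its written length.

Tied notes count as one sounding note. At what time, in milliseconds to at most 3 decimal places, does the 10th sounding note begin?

note 10 onset = 57/7b = 4037.78ms

1. 0.0ms @ 0 + 743.802ms (3/2)
2. 743.802ms @ 3/2 + 371.901ms (3/4)
3. 1115.702ms @ 9/4 + 371.901ms (3/4)
4. 1487.603ms @ 3 + 371.901ms (3/4)
5. 1859.504ms @ 15/4 + 371.901ms (3/4)
6. 2231.405ms @ 9/2 + 743.802ms (3/2)
7. 2975.207ms @ 6 + 212.515ms (3/7)
8. 3187.721ms @ 45/7 + 637.544ms (9/7)
9. 3825.266ms @ 54/7 + 212.515ms (3/7)
10. 4037.78ms @ 57/7 + 212.515ms (3/7)
11. 4250.295ms @ 60/7 + 212.515ms (3/7)
12. 4462.81ms @ 9 + 212.515ms (3/7)
13. 4675.325ms @ 66/7 + 212.515ms (3/7)
14. 4887.839ms @ 69/7 + 212.515ms (3/7)
15. 5100.354ms @ 72/7 + 212.515ms (3/7)
16. 5312.869ms @ 75/7 + 212.515ms (3/7)
17. 5525.384ms @ 78/7 + 212.515ms (3/7)
18. 5737.898ms @ 81/7 + 212.515ms (3/7)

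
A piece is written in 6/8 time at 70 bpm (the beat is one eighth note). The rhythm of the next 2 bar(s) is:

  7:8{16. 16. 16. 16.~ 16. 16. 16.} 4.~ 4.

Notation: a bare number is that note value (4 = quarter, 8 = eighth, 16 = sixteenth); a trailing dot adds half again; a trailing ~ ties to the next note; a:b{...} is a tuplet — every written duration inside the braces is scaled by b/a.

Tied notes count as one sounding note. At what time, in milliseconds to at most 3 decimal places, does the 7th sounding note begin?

note 7 onset = 6b = 5142.857ms

1. 0.0ms @ 0 + 734.694ms (6/7)
2. 734.694ms @ 6/7 + 734.694ms (6/7)
3. 1469.388ms @ 12/7 + 734.694ms (6/7)
4. 2204.082ms @ 18/7 + 1469.388ms (12/7)
5. 3673.469ms @ 30/7 + 734.694ms (6/7)
6. 4408.163ms @ 36/7 + 734.694ms (6/7)
7. 5142.857ms @ 6 + 5142.857ms (6)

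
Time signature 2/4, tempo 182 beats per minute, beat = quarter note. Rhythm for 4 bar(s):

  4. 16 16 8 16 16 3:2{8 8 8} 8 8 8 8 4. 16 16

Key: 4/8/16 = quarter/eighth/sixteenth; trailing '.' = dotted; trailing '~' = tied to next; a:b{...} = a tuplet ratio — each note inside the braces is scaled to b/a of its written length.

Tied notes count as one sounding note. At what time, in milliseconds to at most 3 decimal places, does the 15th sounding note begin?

note 15 onset = 15/2b = 2472.527ms

1. 0.0ms @ 0 + 494.505ms (3/2)
2. 494.505ms @ 3/2 + 82.418ms (1/4)
3. 576.923ms @ 7/4 + 82.418ms (1/4)
4. 659.341ms @ 2 + 164.835ms (1/2)
5. 824.176ms @ 5/2 + 82.418ms (1/4)
6. 906.593ms @ 11/4 + 82.418ms (1/4)
7. 989.011ms @ 3 + 109.89ms (1/3)
8. 1098.901ms @ 10/3 + 109.89ms (1/3)
9. 1208.791ms @ 11/3 + 109.89ms (1/3)
10. 1318.681ms @ 4 + 164.835ms (1/2)
11. 1483.516ms @ 9/2 + 164.835ms (1/2)
12. 1648.352ms @ 5 + 164.835ms (1/2)
13. 1813.187ms @ 11/2 + 164.835ms (1/2)
14. 1978.022ms @ 6 + 494.505ms (3/2)
15. 2472.527ms @ 15/2 + 82.418ms (1/4)
16. 2554.945ms @ 31/4 + 82.418ms (1/4)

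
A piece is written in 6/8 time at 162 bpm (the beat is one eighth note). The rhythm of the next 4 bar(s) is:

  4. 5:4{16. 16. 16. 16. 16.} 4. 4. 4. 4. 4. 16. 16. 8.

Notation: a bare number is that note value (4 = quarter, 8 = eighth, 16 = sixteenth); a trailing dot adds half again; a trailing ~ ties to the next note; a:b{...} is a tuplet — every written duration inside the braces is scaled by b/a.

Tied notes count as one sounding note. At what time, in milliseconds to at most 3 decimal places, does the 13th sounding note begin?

1. 0.0ms @ 0 + 1111.111ms (3)
2. 1111.111ms @ 3 + 222.222ms (3/5)
3. 1333.333ms @ 18/5 + 222.222ms (3/5)
4. 1555.556ms @ 21/5 + 222.222ms (3/5)
5. 1777.778ms @ 24/5 + 222.222ms (3/5)
6. 2000.0ms @ 27/5 + 222.222ms (3/5)
7. 2222.222ms @ 6 + 1111.111ms (3)
8. 3333.333ms @ 9 + 1111.111ms (3)
9. 4444.444ms @ 12 + 1111.111ms (3)
10. 5555.556ms @ 15 + 1111.111ms (3)
11. 6666.667ms @ 18 + 1111.111ms (3)
12. 7777.778ms @ 21 + 277.778ms (3/4)
13. 8055.556ms @ 87/4 + 277.778ms (3/4)
14. 8333.333ms @ 45/2 + 555.556ms (3/2)

note 13 onset = 87/4b = 8055.556ms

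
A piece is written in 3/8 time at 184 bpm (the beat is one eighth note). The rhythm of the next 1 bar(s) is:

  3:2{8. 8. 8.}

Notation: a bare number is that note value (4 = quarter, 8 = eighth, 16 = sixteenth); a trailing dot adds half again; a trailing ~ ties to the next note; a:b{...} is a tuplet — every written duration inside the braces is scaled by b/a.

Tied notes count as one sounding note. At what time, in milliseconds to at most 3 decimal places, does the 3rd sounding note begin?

1. 0.0ms @ 0 + 326.087ms (1)
2. 326.087ms @ 1 + 326.087ms (1)
3. 652.174ms @ 2 + 326.087ms (1)

note 3 onset = 2b = 652.174ms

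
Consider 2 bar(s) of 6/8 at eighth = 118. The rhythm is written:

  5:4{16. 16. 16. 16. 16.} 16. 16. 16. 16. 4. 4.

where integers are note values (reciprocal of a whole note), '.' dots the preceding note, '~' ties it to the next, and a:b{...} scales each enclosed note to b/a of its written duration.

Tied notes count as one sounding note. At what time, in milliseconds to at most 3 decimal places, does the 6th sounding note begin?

note 6 onset = 3b = 1525.424ms

1. 0.0ms @ 0 + 305.085ms (3/5)
2. 305.085ms @ 3/5 + 305.085ms (3/5)
3. 610.169ms @ 6/5 + 305.085ms (3/5)
4. 915.254ms @ 9/5 + 305.085ms (3/5)
5. 1220.339ms @ 12/5 + 305.085ms (3/5)
6. 1525.424ms @ 3 + 381.356ms (3/4)
7. 1906.78ms @ 15/4 + 381.356ms (3/4)
8. 2288.136ms @ 9/2 + 381.356ms (3/4)
9. 2669.492ms @ 21/4 + 381.356ms (3/4)
10. 3050.847ms @ 6 + 1525.424ms (3)
11. 4576.271ms @ 9 + 1525.424ms (3)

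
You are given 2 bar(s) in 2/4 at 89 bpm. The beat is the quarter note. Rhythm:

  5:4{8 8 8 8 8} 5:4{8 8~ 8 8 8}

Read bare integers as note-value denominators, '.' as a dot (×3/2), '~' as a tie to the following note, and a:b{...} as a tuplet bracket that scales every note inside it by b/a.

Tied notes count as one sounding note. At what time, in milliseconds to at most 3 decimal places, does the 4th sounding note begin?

1. 0.0ms @ 0 + 269.663ms (2/5)
2. 269.663ms @ 2/5 + 269.663ms (2/5)
3. 539.326ms @ 4/5 + 269.663ms (2/5)
4. 808.989ms @ 6/5 + 269.663ms (2/5)
5. 1078.652ms @ 8/5 + 269.663ms (2/5)
6. 1348.315ms @ 2 + 269.663ms (2/5)
7. 1617.978ms @ 12/5 + 539.326ms (4/5)
8. 2157.303ms @ 16/5 + 269.663ms (2/5)
9. 2426.966ms @ 18/5 + 269.663ms (2/5)

note 4 onset = 6/5b = 808.989ms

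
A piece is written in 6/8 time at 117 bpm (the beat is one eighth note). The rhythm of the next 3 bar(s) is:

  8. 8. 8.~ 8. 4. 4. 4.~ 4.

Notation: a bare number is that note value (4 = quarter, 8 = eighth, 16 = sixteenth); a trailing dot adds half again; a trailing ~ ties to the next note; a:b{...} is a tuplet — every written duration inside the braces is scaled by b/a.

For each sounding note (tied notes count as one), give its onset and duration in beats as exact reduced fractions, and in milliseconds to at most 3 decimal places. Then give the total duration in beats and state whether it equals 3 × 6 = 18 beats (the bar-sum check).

1) 0.0ms=0b +769.231ms=3/2b
2) 769.231ms=3/2b +769.231ms=3/2b
3) 1538.462ms=3b +1538.462ms=3b
4) 3076.923ms=6b +1538.462ms=3b
5) 4615.385ms=9b +1538.462ms=3b
6) 6153.846ms=12b +3076.923ms=6b
Σ=18b of 18 (117bpm 6/8) — PASS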